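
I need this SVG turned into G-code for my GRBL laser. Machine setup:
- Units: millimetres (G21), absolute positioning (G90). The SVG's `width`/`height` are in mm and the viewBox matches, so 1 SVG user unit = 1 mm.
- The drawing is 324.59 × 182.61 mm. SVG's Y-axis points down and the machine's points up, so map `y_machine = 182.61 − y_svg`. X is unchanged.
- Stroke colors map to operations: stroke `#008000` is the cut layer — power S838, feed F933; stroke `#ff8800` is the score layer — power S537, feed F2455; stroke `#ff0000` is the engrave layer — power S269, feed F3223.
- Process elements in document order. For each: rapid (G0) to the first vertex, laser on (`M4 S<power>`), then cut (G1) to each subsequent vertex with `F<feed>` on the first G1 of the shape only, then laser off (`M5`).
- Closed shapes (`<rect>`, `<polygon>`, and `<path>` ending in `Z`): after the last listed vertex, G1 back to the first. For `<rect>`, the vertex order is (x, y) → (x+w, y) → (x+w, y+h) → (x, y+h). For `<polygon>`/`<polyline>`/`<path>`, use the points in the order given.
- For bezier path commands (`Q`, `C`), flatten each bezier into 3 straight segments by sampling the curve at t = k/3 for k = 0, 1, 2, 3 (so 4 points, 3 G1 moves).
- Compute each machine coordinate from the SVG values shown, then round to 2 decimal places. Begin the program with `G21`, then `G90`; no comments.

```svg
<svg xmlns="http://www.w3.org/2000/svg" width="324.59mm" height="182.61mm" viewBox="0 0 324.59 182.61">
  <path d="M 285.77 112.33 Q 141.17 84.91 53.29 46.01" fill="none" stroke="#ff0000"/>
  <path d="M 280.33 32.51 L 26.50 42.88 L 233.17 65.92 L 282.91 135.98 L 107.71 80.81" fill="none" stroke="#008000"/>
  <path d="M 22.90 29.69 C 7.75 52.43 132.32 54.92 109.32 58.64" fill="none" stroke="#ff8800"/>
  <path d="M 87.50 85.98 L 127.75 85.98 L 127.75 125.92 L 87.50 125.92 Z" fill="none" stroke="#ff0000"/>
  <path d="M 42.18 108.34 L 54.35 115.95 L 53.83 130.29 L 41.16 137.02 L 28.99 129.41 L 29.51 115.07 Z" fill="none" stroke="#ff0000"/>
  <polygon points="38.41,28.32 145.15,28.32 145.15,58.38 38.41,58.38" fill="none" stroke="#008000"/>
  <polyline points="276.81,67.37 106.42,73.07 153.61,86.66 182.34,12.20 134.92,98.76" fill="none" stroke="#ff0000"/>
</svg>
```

G21
G90
G0 X285.77 Y70.28
M4 S269
G1 X195.67 Y89.84 F3223
G1 X118.18 Y111.94
G1 X53.29 Y136.60
M5
G0 X280.33 Y150.10
M4 S838
G1 X26.50 Y139.73 F933
G1 X233.17 Y116.69
G1 X282.91 Y46.63
G1 X107.71 Y101.80
M5
G0 X22.90 Y152.92
M4 S537
G1 X43.68 Y136.13 F2455
G1 X93.77 Y128.08
G1 X109.32 Y123.97
M5
G0 X87.50 Y96.63
M4 S269
G1 X127.75 Y96.63 F3223
G1 X127.75 Y56.69
G1 X87.50 Y56.69
G1 X87.50 Y96.63
M5
G0 X42.18 Y74.27
M4 S269
G1 X54.35 Y66.66 F3223
G1 X53.83 Y52.32
G1 X41.16 Y45.59
G1 X28.99 Y53.20
G1 X29.51 Y67.54
G1 X42.18 Y74.27
M5
G0 X38.41 Y154.29
M4 S838
G1 X145.15 Y154.29 F933
G1 X145.15 Y124.23
G1 X38.41 Y124.23
G1 X38.41 Y154.29
M5
G0 X276.81 Y115.24
M4 S269
G1 X106.42 Y109.54 F3223
G1 X153.61 Y95.95
G1 X182.34 Y170.41
G1 X134.92 Y83.85
M5

Since the viewBox matches the mm dimensions, user units are millimetres directly. The only transform is the Y-flip y_m = 182.61 − y_svg.

Shape 1 is a quadratic bezier drawn with `<path>`. Its stroke #ff0000 means engrave at S269, F3223. After flipping Y the toolpath is (285.77,70.28) → (195.67,89.84) → (118.18,111.94) → (53.29,136.60).

Shape 2 is a open polyline drawn with `<path>`. Its stroke #008000 means cut at S838, F933. After flipping Y the toolpath is (280.33,150.10) → (26.50,139.73) → (233.17,116.69) → (282.91,46.63) → (107.71,101.80).

Shape 3 is a cubic bezier drawn with `<path>`. Its stroke #ff8800 means score at S537, F2455. After flipping Y the toolpath is (22.90,152.92) → (43.68,136.13) → (93.77,128.08) → (109.32,123.97).

Shape 4 is a rectangle drawn with `<path>`. Its stroke #ff0000 means engrave at S269, F3223. After flipping Y the toolpath is (87.50,96.63) → (127.75,96.63) → (127.75,56.69) → (87.50,56.69) → (87.50,96.63), returning to the start.

Shape 5 is a regular polygon drawn with `<path>`. Its stroke #ff0000 means engrave at S269, F3223. After flipping Y the toolpath is (42.18,74.27) → (54.35,66.66) → (53.83,52.32) → (41.16,45.59) → (28.99,53.20) → (29.51,67.54) → (42.18,74.27), returning to the start.

Shape 6 is a rectangle drawn with `<polygon>`. Its stroke #008000 means cut at S838, F933. After flipping Y the toolpath is (38.41,154.29) → (145.15,154.29) → (145.15,124.23) → (38.41,124.23) → (38.41,154.29), returning to the start.

Shape 7 is a open polyline drawn with `<polyline>`. Its stroke #ff0000 means engrave at S269, F3223. After flipping Y the toolpath is (276.81,115.24) → (106.42,109.54) → (153.61,95.95) → (182.34,170.41) → (134.92,83.85).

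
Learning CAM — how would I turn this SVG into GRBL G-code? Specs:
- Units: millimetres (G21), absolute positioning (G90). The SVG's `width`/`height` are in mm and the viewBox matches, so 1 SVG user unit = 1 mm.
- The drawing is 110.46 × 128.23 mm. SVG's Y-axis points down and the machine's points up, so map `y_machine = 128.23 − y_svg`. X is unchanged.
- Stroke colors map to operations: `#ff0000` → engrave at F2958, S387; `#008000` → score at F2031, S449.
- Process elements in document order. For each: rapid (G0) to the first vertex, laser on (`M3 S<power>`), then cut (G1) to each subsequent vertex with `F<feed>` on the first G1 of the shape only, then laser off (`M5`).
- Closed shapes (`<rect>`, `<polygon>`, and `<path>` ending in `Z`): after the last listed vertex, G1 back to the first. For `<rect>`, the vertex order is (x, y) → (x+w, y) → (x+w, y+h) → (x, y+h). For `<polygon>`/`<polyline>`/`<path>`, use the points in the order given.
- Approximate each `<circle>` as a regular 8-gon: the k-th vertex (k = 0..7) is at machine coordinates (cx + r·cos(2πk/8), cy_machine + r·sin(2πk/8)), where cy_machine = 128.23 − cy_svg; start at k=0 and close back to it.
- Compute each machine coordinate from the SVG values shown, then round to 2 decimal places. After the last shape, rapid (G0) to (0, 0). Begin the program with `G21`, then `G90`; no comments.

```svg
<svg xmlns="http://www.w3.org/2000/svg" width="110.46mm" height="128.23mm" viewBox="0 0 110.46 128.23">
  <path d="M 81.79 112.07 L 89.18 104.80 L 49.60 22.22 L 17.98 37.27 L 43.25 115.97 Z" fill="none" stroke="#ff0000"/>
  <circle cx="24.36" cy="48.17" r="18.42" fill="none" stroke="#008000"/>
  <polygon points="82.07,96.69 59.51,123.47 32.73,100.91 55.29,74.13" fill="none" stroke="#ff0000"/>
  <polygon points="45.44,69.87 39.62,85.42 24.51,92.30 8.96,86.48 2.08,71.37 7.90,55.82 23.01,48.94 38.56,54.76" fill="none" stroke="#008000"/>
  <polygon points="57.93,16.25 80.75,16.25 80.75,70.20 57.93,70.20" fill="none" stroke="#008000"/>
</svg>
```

Since the viewBox matches the mm dimensions, user units are millimetres directly. The only transform is the Y-flip y_m = 128.23 − y_svg.

Shape 1 is a closed polygon drawn with `<path>`. Its stroke #ff0000 means engrave at S387, F2958. After flipping Y the toolpath is (81.79,16.16) → (89.18,23.43) → (49.60,106.01) → (17.98,90.96) → (43.25,12.26) → (81.79,16.16), returning to the start.

Shape 2 is a circle drawn with `<circle>`. Its stroke #008000 means score at S449, F2031. After flipping Y the toolpath is (42.78,80.06) → (37.38,93.08) → (24.36,98.48) → (11.34,93.08) → (5.94,80.06) → (11.34,67.04) → (24.36,61.64) → (37.38,67.04) → (42.78,80.06), returning to the start.

Shape 3 is a regular polygon drawn with `<polygon>`. Its stroke #ff0000 means engrave at S387, F2958. After flipping Y the toolpath is (82.07,31.54) → (59.51,4.76) → (32.73,27.32) → (55.29,54.10) → (82.07,31.54), returning to the start.

Shape 4 is a regular polygon drawn with `<polygon>`. Its stroke #008000 means score at S449, F2031. After flipping Y the toolpath is (45.44,58.36) → (39.62,42.81) → (24.51,35.93) → (8.96,41.75) → (2.08,56.86) → (7.90,72.41) → (23.01,79.29) → (38.56,73.47) → (45.44,58.36), returning to the start.

Shape 5 is a rectangle drawn with `<polygon>`. Its stroke #008000 means score at S449, F2031. After flipping Y the toolpath is (57.93,111.98) → (80.75,111.98) → (80.75,58.03) → (57.93,58.03) → (57.93,111.98), returning to the start.

G21
G90
G0 X81.79 Y16.16
M3 S387
G1 X89.18 Y23.43 F2958
G1 X49.60 Y106.01
G1 X17.98 Y90.96
G1 X43.25 Y12.26
G1 X81.79 Y16.16
M5
G0 X42.78 Y80.06
M3 S449
G1 X37.38 Y93.08 F2031
G1 X24.36 Y98.48
G1 X11.34 Y93.08
G1 X5.94 Y80.06
G1 X11.34 Y67.04
G1 X24.36 Y61.64
G1 X37.38 Y67.04
G1 X42.78 Y80.06
M5
G0 X82.07 Y31.54
M3 S387
G1 X59.51 Y4.76 F2958
G1 X32.73 Y27.32
G1 X55.29 Y54.10
G1 X82.07 Y31.54
M5
G0 X45.44 Y58.36
M3 S449
G1 X39.62 Y42.81 F2031
G1 X24.51 Y35.93
G1 X8.96 Y41.75
G1 X2.08 Y56.86
G1 X7.90 Y72.41
G1 X23.01 Y79.29
G1 X38.56 Y73.47
G1 X45.44 Y58.36
M5
G0 X57.93 Y111.98
M3 S449
G1 X80.75 Y111.98 F2031
G1 X80.75 Y58.03
G1 X57.93 Y58.03
G1 X57.93 Y111.98
M5
G0 X0.00 Y0.00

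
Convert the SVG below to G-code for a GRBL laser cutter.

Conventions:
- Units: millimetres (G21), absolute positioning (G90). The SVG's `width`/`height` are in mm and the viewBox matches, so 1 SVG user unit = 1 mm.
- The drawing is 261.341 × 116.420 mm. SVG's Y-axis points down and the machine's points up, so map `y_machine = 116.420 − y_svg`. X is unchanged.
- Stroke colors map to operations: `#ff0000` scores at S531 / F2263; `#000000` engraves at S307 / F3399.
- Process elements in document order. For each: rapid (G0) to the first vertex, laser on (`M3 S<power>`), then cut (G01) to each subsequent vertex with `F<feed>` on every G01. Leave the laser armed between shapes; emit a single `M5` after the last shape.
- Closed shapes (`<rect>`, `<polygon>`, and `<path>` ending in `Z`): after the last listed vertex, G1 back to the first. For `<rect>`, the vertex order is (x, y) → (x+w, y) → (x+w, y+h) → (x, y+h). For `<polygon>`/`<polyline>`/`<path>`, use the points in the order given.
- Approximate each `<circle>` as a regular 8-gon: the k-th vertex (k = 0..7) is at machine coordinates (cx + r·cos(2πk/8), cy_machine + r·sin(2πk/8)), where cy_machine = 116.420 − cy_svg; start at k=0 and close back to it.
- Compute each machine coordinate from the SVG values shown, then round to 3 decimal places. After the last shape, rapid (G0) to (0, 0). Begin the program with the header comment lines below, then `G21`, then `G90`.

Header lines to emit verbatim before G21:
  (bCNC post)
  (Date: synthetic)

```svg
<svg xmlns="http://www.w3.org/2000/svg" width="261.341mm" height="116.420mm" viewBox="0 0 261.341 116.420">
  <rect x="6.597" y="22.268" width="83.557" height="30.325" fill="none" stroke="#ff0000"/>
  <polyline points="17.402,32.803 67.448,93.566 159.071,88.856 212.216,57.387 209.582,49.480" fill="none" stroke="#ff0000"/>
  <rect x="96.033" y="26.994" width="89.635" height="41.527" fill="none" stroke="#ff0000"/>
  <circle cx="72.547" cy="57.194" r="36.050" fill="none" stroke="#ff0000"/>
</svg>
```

viewBox `0 0 261.341 116.420` with mm width/height → 1 unit = 1 mm. Flip: y_m = 116.420 − y_svg.

**Shape 1** — `<rect>` rectangle, stroke `#ff0000` → score (S531, F2263). Machine vertices: (6.597,94.152) → (90.154,94.152) → (90.154,63.827) → (6.597,63.827) → (6.597,94.152). Closed: final G1 returns to the first vertex.

**Shape 2** — `<polyline>` open polyline, stroke `#ff0000` → score (S531, F2263). Machine vertices: (17.402,83.617) → (67.448,22.854) → (159.071,27.564) → (212.216,59.033) → (209.582,66.940). Open path.

**Shape 3** — `<rect>` rectangle, stroke `#ff0000` → score (S531, F2263). Machine vertices: (96.033,89.426) → (185.668,89.426) → (185.668,47.899) → (96.033,47.899) → (96.033,89.426). Closed: final G1 returns to the first vertex.

**Shape 4** — `<circle>` circle, stroke `#ff0000` → score (S531, F2263). Machine vertices: (108.597,59.226) → (98.038,84.717) → (72.547,95.276) → (47.056,84.717) → (36.497,59.226) → (47.056,33.735) → (72.547,23.176) → (98.038,33.735) → (108.597,59.226). Closed: final G1 returns to the first vertex.

(bCNC post)
(Date: synthetic)
G21
G90
G0 X6.597 Y94.152
M3 S531
G01 X90.154 Y94.152 F2263
G01 X90.154 Y63.827 F2263
G01 X6.597 Y63.827 F2263
G01 X6.597 Y94.152 F2263
G0 X17.402 Y83.617
M3 S531
G01 X67.448 Y22.854 F2263
G01 X159.071 Y27.564 F2263
G01 X212.216 Y59.033 F2263
G01 X209.582 Y66.940 F2263
G0 X96.033 Y89.426
M3 S531
G01 X185.668 Y89.426 F2263
G01 X185.668 Y47.899 F2263
G01 X96.033 Y47.899 F2263
G01 X96.033 Y89.426 F2263
G0 X108.597 Y59.226
M3 S531
G01 X98.038 Y84.717 F2263
G01 X72.547 Y95.276 F2263
G01 X47.056 Y84.717 F2263
G01 X36.497 Y59.226 F2263
G01 X47.056 Y33.735 F2263
G01 X72.547 Y23.176 F2263
G01 X98.038 Y33.735 F2263
G01 X108.597 Y59.226 F2263
M5
G0 X0.000 Y0.000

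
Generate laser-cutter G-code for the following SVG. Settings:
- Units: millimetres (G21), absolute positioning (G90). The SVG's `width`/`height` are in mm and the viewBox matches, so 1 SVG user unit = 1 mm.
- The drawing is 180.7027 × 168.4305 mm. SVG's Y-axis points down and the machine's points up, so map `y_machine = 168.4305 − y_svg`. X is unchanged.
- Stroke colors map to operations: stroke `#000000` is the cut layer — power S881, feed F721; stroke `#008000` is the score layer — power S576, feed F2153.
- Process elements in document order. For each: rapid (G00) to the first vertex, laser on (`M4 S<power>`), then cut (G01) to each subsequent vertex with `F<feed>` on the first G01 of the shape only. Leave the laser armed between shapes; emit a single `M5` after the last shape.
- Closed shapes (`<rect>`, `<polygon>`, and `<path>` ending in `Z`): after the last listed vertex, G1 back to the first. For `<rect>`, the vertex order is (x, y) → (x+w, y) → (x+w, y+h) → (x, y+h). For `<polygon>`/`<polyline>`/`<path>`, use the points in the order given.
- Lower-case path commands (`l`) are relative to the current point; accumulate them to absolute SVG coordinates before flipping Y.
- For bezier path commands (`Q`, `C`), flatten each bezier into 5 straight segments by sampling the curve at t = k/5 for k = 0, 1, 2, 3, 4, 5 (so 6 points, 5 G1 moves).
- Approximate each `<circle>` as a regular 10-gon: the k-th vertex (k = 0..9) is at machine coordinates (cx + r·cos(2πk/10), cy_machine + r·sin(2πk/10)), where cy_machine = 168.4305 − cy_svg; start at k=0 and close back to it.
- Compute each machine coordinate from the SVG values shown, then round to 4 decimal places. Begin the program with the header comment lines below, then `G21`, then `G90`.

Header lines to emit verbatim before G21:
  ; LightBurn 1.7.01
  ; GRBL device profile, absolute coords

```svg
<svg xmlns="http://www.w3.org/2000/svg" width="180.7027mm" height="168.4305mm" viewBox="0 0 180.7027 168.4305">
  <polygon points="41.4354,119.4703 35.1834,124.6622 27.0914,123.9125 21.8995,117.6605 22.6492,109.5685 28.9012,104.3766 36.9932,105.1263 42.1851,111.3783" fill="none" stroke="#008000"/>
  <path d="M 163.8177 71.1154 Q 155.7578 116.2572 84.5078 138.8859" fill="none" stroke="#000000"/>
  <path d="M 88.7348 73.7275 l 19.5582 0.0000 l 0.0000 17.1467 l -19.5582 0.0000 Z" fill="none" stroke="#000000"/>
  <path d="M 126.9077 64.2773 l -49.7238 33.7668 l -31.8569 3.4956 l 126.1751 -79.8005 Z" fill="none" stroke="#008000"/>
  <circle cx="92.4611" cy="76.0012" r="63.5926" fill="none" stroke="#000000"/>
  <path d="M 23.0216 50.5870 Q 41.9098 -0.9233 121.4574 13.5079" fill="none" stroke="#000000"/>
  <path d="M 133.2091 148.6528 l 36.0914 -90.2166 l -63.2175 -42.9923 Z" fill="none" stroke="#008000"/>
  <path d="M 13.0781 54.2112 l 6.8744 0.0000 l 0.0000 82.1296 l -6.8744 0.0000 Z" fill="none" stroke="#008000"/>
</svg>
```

viewBox `0 0 180.7027 168.4305` with mm width/height → 1 unit = 1 mm. Flip: y_m = 168.4305 − y_svg.

**Shape 1** — `<polygon>` regular polygon, stroke `#008000` → score (S576, F2153). Machine vertices: (41.4354,48.9602) → (35.1834,43.7683) → (27.0914,44.5180) → (21.8995,50.7700) → (22.6492,58.8620) → (28.9012,64.0539) → (36.9932,63.3042) → (42.1851,57.0522) → (41.4354,48.9602). Closed: final G1 returns to the first vertex.

**Shape 2** — `<path>` quadratic bezier, stroke `#000000` → cut (S881, F721). Control points (SVG): P0=(163.8177,71.1154), P1=(155.7578,116.2572), P2=(84.5078,138.8859); sampled at t=k/5. Machine vertices: (163.8177,97.3151) → (158.0661,80.1589) → (147.2594,64.8038) → (131.3974,51.2497) → (110.4802,39.4966) → (84.5078,29.5446). Open path.

**Shape 3** — `<path>` rectangle, stroke `#000000` → cut (S881, F721). Machine vertices: (88.7348,94.7030) → (108.2930,94.7030) → (108.2930,77.5563) → (88.7348,77.5563) → (88.7348,94.7030). Closed: final G1 returns to the first vertex.

**Shape 4** — `<path>` closed polygon, stroke `#008000` → score (S576, F2153). Machine vertices: (126.9077,104.1532) → (77.1839,70.3864) → (45.3270,66.8908) → (171.5021,146.6913) → (126.9077,104.1532). Closed: final G1 returns to the first vertex.

**Shape 5** — `<circle>` circle, stroke `#000000` → cut (S881, F721). Machine vertices: (156.0537,92.4293) → (143.9086,129.8081) → (112.1123,152.9095) → (72.8099,152.9095) → (41.0136,129.8081) → (28.8685,92.4293) → (41.0136,55.0505) → (72.8099,31.9491) → (112.1123,31.9491) → (143.9086,55.0505) → (156.0537,92.4293). Closed: final G1 returns to the first vertex.

**Shape 6** — `<path>` quadratic bezier, stroke `#000000` → cut (S881, F721). Control points (SVG): P0=(23.0216,50.5870), P1=(41.9098,-0.9233), P2=(121.4574,13.5079); sampled at t=k/5. Machine vertices: (23.0216,117.8435) → (33.0033,135.8100) → (47.8377,148.5011) → (67.5248,155.9169) → (92.0647,158.0574) → (121.4574,154.9226). Open path.

**Shape 7** — `<path>` closed polygon, stroke `#008000` → score (S576, F2153). Machine vertices: (133.2091,19.7777) → (169.3005,109.9943) → (106.0830,152.9866) → (133.2091,19.7777). Closed: final G1 returns to the first vertex.

**Shape 8** — `<path>` rectangle, stroke `#008000` → score (S576, F2153). Machine vertices: (13.0781,114.2193) → (19.9525,114.2193) → (19.9525,32.0897) → (13.0781,32.0897) → (13.0781,114.2193). Closed: final G1 returns to the first vertex.

; LightBurn 1.7.01
; GRBL device profile, absolute coords
G21
G90
G00 X41.4354 Y48.9602
M4 S576
G01 X35.1834 Y43.7683 F2153
G01 X27.0914 Y44.5180
G01 X21.8995 Y50.7700
G01 X22.6492 Y58.8620
G01 X28.9012 Y64.0539
G01 X36.9932 Y63.3042
G01 X42.1851 Y57.0522
G01 X41.4354 Y48.9602
G00 X163.8177 Y97.3151
M4 S881
G01 X158.0661 Y80.1589 F721
G01 X147.2594 Y64.8038
G01 X131.3974 Y51.2497
G01 X110.4802 Y39.4966
G01 X84.5078 Y29.5446
G00 X88.7348 Y94.7030
M4 S881
G01 X108.2930 Y94.7030 F721
G01 X108.2930 Y77.5563
G01 X88.7348 Y77.5563
G01 X88.7348 Y94.7030
G00 X126.9077 Y104.1532
M4 S576
G01 X77.1839 Y70.3864 F2153
G01 X45.3270 Y66.8908
G01 X171.5021 Y146.6913
G01 X126.9077 Y104.1532
G00 X156.0537 Y92.4293
M4 S881
G01 X143.9086 Y129.8081 F721
G01 X112.1123 Y152.9095
G01 X72.8099 Y152.9095
G01 X41.0136 Y129.8081
G01 X28.8685 Y92.4293
G01 X41.0136 Y55.0505
G01 X72.8099 Y31.9491
G01 X112.1123 Y31.9491
G01 X143.9086 Y55.0505
G01 X156.0537 Y92.4293
G00 X23.0216 Y117.8435
M4 S881
G01 X33.0033 Y135.8100 F721
G01 X47.8377 Y148.5011
G01 X67.5248 Y155.9169
G01 X92.0647 Y158.0574
G01 X121.4574 Y154.9226
G00 X133.2091 Y19.7777
M4 S576
G01 X169.3005 Y109.9943 F2153
G01 X106.0830 Y152.9866
G01 X133.2091 Y19.7777
G00 X13.0781 Y114.2193
M4 S576
G01 X19.9525 Y114.2193 F2153
G01 X19.9525 Y32.0897
G01 X13.0781 Y32.0897
G01 X13.0781 Y114.2193
M5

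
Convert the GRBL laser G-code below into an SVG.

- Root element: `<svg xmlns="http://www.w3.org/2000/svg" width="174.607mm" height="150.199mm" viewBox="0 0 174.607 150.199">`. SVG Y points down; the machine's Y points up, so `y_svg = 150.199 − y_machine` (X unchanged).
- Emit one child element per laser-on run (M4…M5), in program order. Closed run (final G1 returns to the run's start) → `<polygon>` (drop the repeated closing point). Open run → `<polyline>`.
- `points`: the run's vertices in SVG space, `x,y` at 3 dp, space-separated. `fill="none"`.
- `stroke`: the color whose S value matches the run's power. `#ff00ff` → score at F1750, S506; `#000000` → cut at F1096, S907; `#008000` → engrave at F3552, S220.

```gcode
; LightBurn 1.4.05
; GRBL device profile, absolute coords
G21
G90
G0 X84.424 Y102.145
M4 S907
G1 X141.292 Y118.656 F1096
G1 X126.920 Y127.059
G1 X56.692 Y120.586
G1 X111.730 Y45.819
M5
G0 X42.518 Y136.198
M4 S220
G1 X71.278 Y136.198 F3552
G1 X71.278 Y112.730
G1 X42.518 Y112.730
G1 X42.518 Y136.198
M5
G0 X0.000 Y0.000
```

<svg xmlns="http://www.w3.org/2000/svg" width="174.607mm" height="150.199mm" viewBox="0 0 174.607 150.199">
  <polyline points="84.424,48.054 141.292,31.543 126.920,23.140 56.692,29.613 111.730,104.380" fill="none" stroke="#000000"/>
  <polygon points="42.518,14.001 71.278,14.001 71.278,37.469 42.518,37.469" fill="none" stroke="#008000"/>
</svg>

y_svg = 150.199 − y_m.

[1] S907→`#000000` (cut); open run; points: 84.424,48.054 141.292,31.543 126.920,23.140 56.692,29.613 111.730,104.380

[2] S220→`#008000` (engrave); closed run; points: 42.518,14.001 71.278,14.001 71.278,37.469 42.518,37.469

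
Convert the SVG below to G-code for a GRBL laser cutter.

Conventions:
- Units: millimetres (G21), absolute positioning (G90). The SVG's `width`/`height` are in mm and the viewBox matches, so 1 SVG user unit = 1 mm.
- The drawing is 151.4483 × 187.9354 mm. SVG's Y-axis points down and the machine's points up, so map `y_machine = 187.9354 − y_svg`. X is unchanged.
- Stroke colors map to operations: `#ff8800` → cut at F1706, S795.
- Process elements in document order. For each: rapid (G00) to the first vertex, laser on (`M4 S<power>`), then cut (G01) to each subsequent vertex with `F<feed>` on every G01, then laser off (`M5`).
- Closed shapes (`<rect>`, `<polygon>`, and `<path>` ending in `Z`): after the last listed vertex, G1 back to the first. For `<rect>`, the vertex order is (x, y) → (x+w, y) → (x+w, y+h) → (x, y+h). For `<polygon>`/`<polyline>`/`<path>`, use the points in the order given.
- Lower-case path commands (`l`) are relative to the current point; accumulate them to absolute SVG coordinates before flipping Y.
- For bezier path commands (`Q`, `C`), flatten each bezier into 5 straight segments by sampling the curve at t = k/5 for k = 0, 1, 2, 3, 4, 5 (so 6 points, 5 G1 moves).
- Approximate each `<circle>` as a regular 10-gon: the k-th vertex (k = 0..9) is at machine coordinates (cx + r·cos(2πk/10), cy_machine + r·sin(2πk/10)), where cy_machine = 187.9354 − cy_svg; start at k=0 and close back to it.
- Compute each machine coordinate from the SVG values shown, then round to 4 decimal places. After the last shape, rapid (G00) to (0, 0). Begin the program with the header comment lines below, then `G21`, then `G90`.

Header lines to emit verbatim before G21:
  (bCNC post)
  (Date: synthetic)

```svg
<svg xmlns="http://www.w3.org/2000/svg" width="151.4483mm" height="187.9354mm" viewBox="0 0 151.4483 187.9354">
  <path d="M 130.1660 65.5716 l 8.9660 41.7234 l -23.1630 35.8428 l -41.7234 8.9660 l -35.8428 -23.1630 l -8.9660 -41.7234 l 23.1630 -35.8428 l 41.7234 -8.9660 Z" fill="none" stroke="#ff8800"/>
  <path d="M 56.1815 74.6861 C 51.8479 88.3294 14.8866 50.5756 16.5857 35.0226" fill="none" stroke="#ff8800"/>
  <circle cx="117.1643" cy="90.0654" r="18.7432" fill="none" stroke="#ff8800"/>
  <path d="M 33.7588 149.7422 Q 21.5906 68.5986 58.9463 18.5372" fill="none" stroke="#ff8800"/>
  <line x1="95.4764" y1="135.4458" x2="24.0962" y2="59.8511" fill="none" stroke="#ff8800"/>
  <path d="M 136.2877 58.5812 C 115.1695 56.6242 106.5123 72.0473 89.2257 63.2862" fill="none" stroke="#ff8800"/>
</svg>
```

viewBox `0 0 151.4483 187.9354` with mm width/height → 1 unit = 1 mm. Flip: y_m = 187.9354 − y_svg.

**Shape 1** — `<path>` regular polygon, stroke `#ff8800` → cut (S795, F1706). Machine vertices: (130.1660,122.3638) → (139.1320,80.6404) → (115.9690,44.7976) → (74.2456,35.8316) → (38.4028,58.9946) → (29.4368,100.7180) → (52.5998,136.5608) → (94.3232,145.5268) → (130.1660,122.3638). Closed: final G1 returns to the first vertex.

**Shape 2** — `<path>` cubic bezier, stroke `#ff8800` → cut (S795, F1706). Control points (SVG): P0=(56.1815,74.6861), P1=(51.8479,88.3294), P2=(14.8866,50.5756), P3=(16.5857,35.0226); sampled at t=k/5. Machine vertices: (56.1815,113.2493) → (50.2363,110.6422) → (39.8823,116.8377) → (28.5413,128.3031) → (19.6352,141.5057) → (16.5857,152.9128). Open path.

**Shape 3** — `<circle>` circle, stroke `#ff8800` → cut (S795, F1706). Machine vertices: (135.9075,97.8700) → (132.3279,108.8870) → (122.9563,115.6958) → (111.3723,115.6958) → (102.0007,108.8870) → (98.4211,97.8700) → (102.0007,86.8530) → (111.3723,80.0442) → (122.9563,80.0442) → (132.3279,86.8530) → (135.9075,97.8700). Closed: final G1 returns to the first vertex.

**Shape 4** — `<path>` quadratic bezier, stroke `#ff8800` → cut (S795, F1706). Control points (SVG): P0=(33.7588,149.7422), P1=(21.5906,68.5986), P2=(58.9463,18.5372); sampled at t=k/5. Machine vertices: (33.7588,38.1932) → (30.8725,69.4074) → (31.9481,98.1349) → (36.9856,124.3759) → (45.9850,148.1304) → (58.9463,169.3982). Open path.

**Shape 5** — `<line>` line segment, stroke `#ff8800` → cut (S795, F1706). Machine vertices: (95.4764,52.4896) → (24.0962,128.0843). Open path.

**Shape 6** — `<path>` cubic bezier, stroke `#ff8800` → cut (S795, F1706). Control points (SVG): P0=(136.2877,58.5812), P1=(115.1695,56.6242), P2=(106.5123,72.0473), P3=(89.2257,63.2862); sampled at t=k/5. Machine vertices: (136.2877,129.3542) → (124.9434,128.7753) → (115.5774,126.0203) → (107.1773,123.0842) → (98.7309,121.9621) → (89.2257,124.6492). Open path.

(bCNC post)
(Date: synthetic)
G21
G90
G00 X130.1660 Y122.3638
M4 S795
G01 X139.1320 Y80.6404 F1706
G01 X115.9690 Y44.7976 F1706
G01 X74.2456 Y35.8316 F1706
G01 X38.4028 Y58.9946 F1706
G01 X29.4368 Y100.7180 F1706
G01 X52.5998 Y136.5608 F1706
G01 X94.3232 Y145.5268 F1706
G01 X130.1660 Y122.3638 F1706
M5
G00 X56.1815 Y113.2493
M4 S795
G01 X50.2363 Y110.6422 F1706
G01 X39.8823 Y116.8377 F1706
G01 X28.5413 Y128.3031 F1706
G01 X19.6352 Y141.5057 F1706
G01 X16.5857 Y152.9128 F1706
M5
G00 X135.9075 Y97.8700
M4 S795
G01 X132.3279 Y108.8870 F1706
G01 X122.9563 Y115.6958 F1706
G01 X111.3723 Y115.6958 F1706
G01 X102.0007 Y108.8870 F1706
G01 X98.4211 Y97.8700 F1706
G01 X102.0007 Y86.8530 F1706
G01 X111.3723 Y80.0442 F1706
G01 X122.9563 Y80.0442 F1706
G01 X132.3279 Y86.8530 F1706
G01 X135.9075 Y97.8700 F1706
M5
G00 X33.7588 Y38.1932
M4 S795
G01 X30.8725 Y69.4074 F1706
G01 X31.9481 Y98.1349 F1706
G01 X36.9856 Y124.3759 F1706
G01 X45.9850 Y148.1304 F1706
G01 X58.9463 Y169.3982 F1706
M5
G00 X95.4764 Y52.4896
M4 S795
G01 X24.0962 Y128.0843 F1706
M5
G00 X136.2877 Y129.3542
M4 S795
G01 X124.9434 Y128.7753 F1706
G01 X115.5774 Y126.0203 F1706
G01 X107.1773 Y123.0842 F1706
G01 X98.7309 Y121.9621 F1706
G01 X89.2257 Y124.6492 F1706
M5
G00 X0.0000 Y0.0000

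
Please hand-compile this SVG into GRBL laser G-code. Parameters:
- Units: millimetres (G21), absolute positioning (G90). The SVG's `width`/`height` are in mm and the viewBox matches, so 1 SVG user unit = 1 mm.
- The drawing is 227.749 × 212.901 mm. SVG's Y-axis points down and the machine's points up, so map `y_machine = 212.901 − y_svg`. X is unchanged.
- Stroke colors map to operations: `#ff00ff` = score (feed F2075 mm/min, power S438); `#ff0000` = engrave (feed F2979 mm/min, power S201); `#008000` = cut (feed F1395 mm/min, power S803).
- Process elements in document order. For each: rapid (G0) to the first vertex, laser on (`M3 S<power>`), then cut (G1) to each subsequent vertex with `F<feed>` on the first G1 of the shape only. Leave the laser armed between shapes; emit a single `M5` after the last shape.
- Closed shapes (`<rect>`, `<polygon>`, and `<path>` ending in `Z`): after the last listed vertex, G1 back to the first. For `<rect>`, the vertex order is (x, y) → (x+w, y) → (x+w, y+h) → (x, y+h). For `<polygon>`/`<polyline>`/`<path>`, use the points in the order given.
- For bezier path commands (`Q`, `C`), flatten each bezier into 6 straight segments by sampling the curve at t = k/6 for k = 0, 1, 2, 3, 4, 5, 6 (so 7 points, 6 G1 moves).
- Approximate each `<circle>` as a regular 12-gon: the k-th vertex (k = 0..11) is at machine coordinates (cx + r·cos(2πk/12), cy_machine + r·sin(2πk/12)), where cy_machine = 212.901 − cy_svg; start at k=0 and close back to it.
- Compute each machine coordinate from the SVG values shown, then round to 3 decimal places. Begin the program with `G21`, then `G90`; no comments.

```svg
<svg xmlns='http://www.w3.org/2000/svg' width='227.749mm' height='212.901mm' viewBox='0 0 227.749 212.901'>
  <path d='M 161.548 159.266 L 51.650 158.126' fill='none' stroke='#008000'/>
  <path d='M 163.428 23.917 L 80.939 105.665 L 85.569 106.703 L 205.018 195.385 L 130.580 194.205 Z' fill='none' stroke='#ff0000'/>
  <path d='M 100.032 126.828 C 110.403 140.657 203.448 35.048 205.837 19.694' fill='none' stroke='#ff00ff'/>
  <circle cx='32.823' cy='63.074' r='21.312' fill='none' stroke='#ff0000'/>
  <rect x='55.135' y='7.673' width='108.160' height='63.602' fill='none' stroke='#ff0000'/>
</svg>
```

Since the viewBox matches the mm dimensions, user units are millimetres directly. The only transform is the Y-flip y_m = 212.901 − y_svg.

Shape 1 is a line segment drawn with `<path>`. Its stroke #008000 means cut at S803, F1395. After flipping Y the toolpath is (161.548,53.635) → (51.650,54.775).

Shape 2 is a closed polygon drawn with `<path>`. Its stroke #ff0000 means engrave at S201, F2979. After flipping Y the toolpath is (163.428,188.984) → (80.939,107.236) → (85.569,106.198) → (205.018,17.516) → (130.580,18.696) → (163.428,188.984), returning to the start.

Shape 3 is a cubic bezier drawn with `<path>`. Its stroke #ff00ff means score at S438, F2075. After flipping Y the toolpath is (100.032,86.073) → (111.305,88.141) → (131.541,104.290) → (155.928,128.696) → (179.649,155.534) → (197.890,178.980) → (205.837,193.207).

Shape 4 is a circle drawn with `<circle>`. Its stroke #ff0000 means engrave at S201, F2979. After flipping Y the toolpath is (54.135,149.827) → (51.280,160.483) → (43.479,168.284) → (32.823,171.139) → (22.167,168.284) → (14.366,160.483) → (11.511,149.827) → (14.366,139.171) → (22.167,131.370) → (32.823,128.515) → (43.479,131.370) → (51.280,139.171) → (54.135,149.827), returning to the start.

Shape 5 is a rectangle drawn with `<rect>`. Its stroke #ff0000 means engrave at S201, F2979. After flipping Y the toolpath is (55.135,205.228) → (163.295,205.228) → (163.295,141.626) → (55.135,141.626) → (55.135,205.228), returning to the start.

G21
G90
G0 X161.548 Y53.635
M3 S803
G1 X51.650 Y54.775 F1395
G0 X163.428 Y188.984
M3 S201
G1 X80.939 Y107.236 F2979
G1 X85.569 Y106.198
G1 X205.018 Y17.516
G1 X130.580 Y18.696
G1 X163.428 Y188.984
G0 X100.032 Y86.073
M3 S438
G1 X111.305 Y88.141 F2075
G1 X131.541 Y104.290
G1 X155.928 Y128.696
G1 X179.649 Y155.534
G1 X197.890 Y178.980
G1 X205.837 Y193.207
G0 X54.135 Y149.827
M3 S201
G1 X51.280 Y160.483 F2979
G1 X43.479 Y168.284
G1 X32.823 Y171.139
G1 X22.167 Y168.284
G1 X14.366 Y160.483
G1 X11.511 Y149.827
G1 X14.366 Y139.171
G1 X22.167 Y131.370
G1 X32.823 Y128.515
G1 X43.479 Y131.370
G1 X51.280 Y139.171
G1 X54.135 Y149.827
G0 X55.135 Y205.228
M3 S201
G1 X163.295 Y205.228 F2979
G1 X163.295 Y141.626
G1 X55.135 Y141.626
G1 X55.135 Y205.228
M5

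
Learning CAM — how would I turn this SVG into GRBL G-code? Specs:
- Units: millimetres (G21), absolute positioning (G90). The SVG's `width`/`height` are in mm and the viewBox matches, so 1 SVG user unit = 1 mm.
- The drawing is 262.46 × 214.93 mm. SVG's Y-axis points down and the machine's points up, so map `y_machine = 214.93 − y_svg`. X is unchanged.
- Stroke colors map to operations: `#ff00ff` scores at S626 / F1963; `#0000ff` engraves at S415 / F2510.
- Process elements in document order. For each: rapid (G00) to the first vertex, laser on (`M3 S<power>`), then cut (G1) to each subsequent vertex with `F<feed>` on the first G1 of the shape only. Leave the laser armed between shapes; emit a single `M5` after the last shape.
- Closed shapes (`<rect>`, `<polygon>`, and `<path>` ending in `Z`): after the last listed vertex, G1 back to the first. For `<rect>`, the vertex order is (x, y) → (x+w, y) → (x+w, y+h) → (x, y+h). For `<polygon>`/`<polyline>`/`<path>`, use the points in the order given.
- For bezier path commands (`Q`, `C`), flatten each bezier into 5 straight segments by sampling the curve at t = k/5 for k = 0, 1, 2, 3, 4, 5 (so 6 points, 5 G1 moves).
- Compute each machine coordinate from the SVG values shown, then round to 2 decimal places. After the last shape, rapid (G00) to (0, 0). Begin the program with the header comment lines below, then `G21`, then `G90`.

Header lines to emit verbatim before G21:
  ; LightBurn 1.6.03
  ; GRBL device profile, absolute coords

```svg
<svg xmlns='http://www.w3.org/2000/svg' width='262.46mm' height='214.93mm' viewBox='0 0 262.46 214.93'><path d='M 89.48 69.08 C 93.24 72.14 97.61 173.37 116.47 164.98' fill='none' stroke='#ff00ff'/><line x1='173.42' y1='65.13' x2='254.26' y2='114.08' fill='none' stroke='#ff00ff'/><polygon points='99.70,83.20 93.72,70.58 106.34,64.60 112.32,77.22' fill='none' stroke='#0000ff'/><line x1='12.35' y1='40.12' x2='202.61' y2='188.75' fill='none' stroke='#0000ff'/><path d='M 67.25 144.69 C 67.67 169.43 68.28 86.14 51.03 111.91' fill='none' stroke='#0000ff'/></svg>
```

; LightBurn 1.6.03
; GRBL device profile, absolute coords
G21
G90
G00 X89.48 Y145.85
M3 S626
G1 X91.92 Y133.90 F1963
G1 X95.17 Y108.35
G1 X99.90 Y79.20
G1 X106.78 Y56.41
G1 X116.47 Y49.95
G00 X173.42 Y149.80
M3 S626
G1 X254.26 Y100.85 F1963
G00 X99.70 Y131.73
M3 S415
G1 X93.72 Y144.35 F2510
G1 X106.34 Y150.33
G1 X112.32 Y137.71
G1 X99.70 Y131.73
G00 X12.35 Y174.81
M3 S415
G1 X202.61 Y26.18 F2510
G00 X67.25 Y70.24
M3 S415
G1 X67.38 Y66.62 F2510
G1 X66.69 Y78.51
G1 X64.31 Y95.49
G1 X59.38 Y107.13
G1 X51.03 Y103.02
M5
G00 X0.00 Y0.00

Since the viewBox matches the mm dimensions, user units are millimetres directly. The only transform is the Y-flip y_m = 214.93 − y_svg.

Shape 1 is a cubic bezier drawn with `<path>`. Its stroke #ff00ff means score at S626, F1963. After flipping Y the toolpath is (89.48,145.85) → (91.92,133.90) → (95.17,108.35) → (99.90,79.20) → (106.78,56.41) → (116.47,49.95).

Shape 2 is a line segment drawn with `<line>`. Its stroke #ff00ff means score at S626, F1963. After flipping Y the toolpath is (173.42,149.80) → (254.26,100.85).

Shape 3 is a regular polygon drawn with `<polygon>`. Its stroke #0000ff means engrave at S415, F2510. After flipping Y the toolpath is (99.70,131.73) → (93.72,144.35) → (106.34,150.33) → (112.32,137.71) → (99.70,131.73), returning to the start.

Shape 4 is a line segment drawn with `<line>`. Its stroke #0000ff means engrave at S415, F2510. After flipping Y the toolpath is (12.35,174.81) → (202.61,26.18).

Shape 5 is a cubic bezier drawn with `<path>`. Its stroke #0000ff means engrave at S415, F2510. After flipping Y the toolpath is (67.25,70.24) → (67.38,66.62) → (66.69,78.51) → (64.31,95.49) → (59.38,107.13) → (51.03,103.02).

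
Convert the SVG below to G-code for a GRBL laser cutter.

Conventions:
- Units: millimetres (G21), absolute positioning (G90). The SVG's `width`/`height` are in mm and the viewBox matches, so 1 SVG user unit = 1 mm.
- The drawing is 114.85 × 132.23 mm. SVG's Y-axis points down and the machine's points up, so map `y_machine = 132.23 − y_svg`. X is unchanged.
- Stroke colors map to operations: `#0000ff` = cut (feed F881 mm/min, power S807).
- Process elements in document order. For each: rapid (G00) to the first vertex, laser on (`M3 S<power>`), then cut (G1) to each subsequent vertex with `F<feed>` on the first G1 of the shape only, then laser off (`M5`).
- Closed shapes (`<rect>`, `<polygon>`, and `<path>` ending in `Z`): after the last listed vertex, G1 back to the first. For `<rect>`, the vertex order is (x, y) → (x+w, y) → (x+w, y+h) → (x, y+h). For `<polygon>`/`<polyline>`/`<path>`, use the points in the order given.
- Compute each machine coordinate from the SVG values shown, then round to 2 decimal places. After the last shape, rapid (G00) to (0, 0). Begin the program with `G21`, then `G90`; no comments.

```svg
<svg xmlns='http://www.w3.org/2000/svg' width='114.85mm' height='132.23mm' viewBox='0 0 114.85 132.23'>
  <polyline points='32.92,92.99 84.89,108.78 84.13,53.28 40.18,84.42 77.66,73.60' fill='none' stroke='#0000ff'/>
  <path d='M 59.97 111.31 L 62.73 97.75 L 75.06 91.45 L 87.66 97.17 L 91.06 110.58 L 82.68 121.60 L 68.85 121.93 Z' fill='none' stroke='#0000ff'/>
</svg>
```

G21
G90
G00 X32.92 Y39.24
M3 S807
G1 X84.89 Y23.45 F881
G1 X84.13 Y78.95
G1 X40.18 Y47.81
G1 X77.66 Y58.63
M5
G00 X59.97 Y20.92
M3 S807
G1 X62.73 Y34.48 F881
G1 X75.06 Y40.78
G1 X87.66 Y35.06
G1 X91.06 Y21.65
G1 X82.68 Y10.63
G1 X68.85 Y10.30
G1 X59.97 Y20.92
M5
G00 X0.00 Y0.00

Since the viewBox matches the mm dimensions, user units are millimetres directly. The only transform is the Y-flip y_m = 132.23 − y_svg.

Shape 1 is a open polyline drawn with `<polyline>`. Its stroke #0000ff means cut at S807, F881. After flipping Y the toolpath is (32.92,39.24) → (84.89,23.45) → (84.13,78.95) → (40.18,47.81) → (77.66,58.63).

Shape 2 is a regular polygon drawn with `<path>`. Its stroke #0000ff means cut at S807, F881. After flipping Y the toolpath is (59.97,20.92) → (62.73,34.48) → (75.06,40.78) → (87.66,35.06) → (91.06,21.65) → (82.68,10.63) → (68.85,10.30) → (59.97,20.92), returning to the start.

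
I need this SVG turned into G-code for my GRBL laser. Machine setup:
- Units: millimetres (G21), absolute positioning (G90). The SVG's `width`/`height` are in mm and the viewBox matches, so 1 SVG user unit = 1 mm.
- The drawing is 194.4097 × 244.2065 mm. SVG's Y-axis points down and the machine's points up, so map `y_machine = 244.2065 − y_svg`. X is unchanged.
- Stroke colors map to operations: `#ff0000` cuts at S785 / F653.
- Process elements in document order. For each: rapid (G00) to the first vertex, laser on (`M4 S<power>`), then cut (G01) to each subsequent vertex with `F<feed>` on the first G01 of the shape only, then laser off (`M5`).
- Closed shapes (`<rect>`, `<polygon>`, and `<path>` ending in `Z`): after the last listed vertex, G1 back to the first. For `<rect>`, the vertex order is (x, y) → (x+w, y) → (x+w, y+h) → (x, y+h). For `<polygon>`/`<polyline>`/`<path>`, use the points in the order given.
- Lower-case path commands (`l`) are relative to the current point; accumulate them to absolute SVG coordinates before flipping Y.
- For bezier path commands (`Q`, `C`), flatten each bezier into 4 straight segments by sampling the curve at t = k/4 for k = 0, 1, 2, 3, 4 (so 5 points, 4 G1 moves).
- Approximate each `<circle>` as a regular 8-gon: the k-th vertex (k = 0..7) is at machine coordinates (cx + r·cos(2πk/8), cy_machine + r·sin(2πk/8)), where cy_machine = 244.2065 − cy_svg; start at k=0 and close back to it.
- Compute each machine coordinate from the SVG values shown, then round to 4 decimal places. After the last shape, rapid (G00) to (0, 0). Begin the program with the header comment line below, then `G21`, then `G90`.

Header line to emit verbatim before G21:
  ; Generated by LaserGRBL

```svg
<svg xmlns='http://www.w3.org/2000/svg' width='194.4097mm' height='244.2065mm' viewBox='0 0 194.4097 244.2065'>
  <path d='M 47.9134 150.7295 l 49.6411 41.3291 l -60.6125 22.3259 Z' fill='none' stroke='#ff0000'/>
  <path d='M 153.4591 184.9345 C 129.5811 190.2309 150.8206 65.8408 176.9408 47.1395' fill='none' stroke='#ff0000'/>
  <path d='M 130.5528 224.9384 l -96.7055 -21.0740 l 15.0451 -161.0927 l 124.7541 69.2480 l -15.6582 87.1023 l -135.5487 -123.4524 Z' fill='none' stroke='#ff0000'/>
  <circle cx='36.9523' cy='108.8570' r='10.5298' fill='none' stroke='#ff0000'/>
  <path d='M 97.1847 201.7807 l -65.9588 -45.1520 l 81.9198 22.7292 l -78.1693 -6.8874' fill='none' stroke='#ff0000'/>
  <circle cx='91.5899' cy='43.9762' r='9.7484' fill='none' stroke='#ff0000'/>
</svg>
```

viewBox `0 0 194.4097 244.2065` with mm width/height → 1 unit = 1 mm. Flip: y_m = 244.2065 − y_svg.

**Shape 1** — `<path>` regular polygon, stroke `#ff0000` → cut (S785, F653). Machine vertices: (47.9134,93.4770) → (97.5545,52.1479) → (36.9420,29.8220) → (47.9134,93.4770). Closed: final G1 returns to the first vertex.

**Shape 2** — `<path>` cubic bezier, stroke `#ff0000` → cut (S785, F653). Control points (SVG): P0=(153.4591,184.9345), P1=(129.5811,190.2309), P2=(150.8206,65.8408), P3=(176.9408,47.1395); sampled at t=k/4. Machine vertices: (153.4591,59.2720) → (143.3814,75.9382) → (146.4506,119.1704) → (158.8945,166.9021) → (176.9408,197.0670). Open path.

**Shape 3** — `<path>` closed polygon, stroke `#ff0000` → cut (S785, F653). Machine vertices: (130.5528,19.2681) → (33.8473,40.3421) → (48.8924,201.4348) → (173.6465,132.1868) → (157.9883,45.0845) → (22.4396,168.5369) → (130.5528,19.2681). Closed: final G1 returns to the first vertex.

**Shape 4** — `<circle>` circle, stroke `#ff0000` → cut (S785, F653). Machine vertices: (47.4821,135.3495) → (44.3980,142.7952) → (36.9523,145.8793) → (29.5066,142.7952) → (26.4225,135.3495) → (29.5066,127.9038) → (36.9523,124.8197) → (44.3980,127.9038) → (47.4821,135.3495). Closed: final G1 returns to the first vertex.

**Shape 5** — `<path>` open polyline, stroke `#ff0000` → cut (S785, F653). Machine vertices: (97.1847,42.4258) → (31.2259,87.5778) → (113.1457,64.8486) → (34.9764,71.7360). Open path.

**Shape 6** — `<circle>` circle, stroke `#ff0000` → cut (S785, F653). Machine vertices: (101.3383,200.2303) → (98.4831,207.1235) → (91.5899,209.9787) → (84.6967,207.1235) → (81.8415,200.2303) → (84.6967,193.3371) → (91.5899,190.4819) → (98.4831,193.3371) → (101.3383,200.2303). Closed: final G1 returns to the first vertex.

; Generated by LaserGRBL
G21
G90
G00 X47.9134 Y93.4770
M4 S785
G01 X97.5545 Y52.1479 F653
G01 X36.9420 Y29.8220
G01 X47.9134 Y93.4770
M5
G00 X153.4591 Y59.2720
M4 S785
G01 X143.3814 Y75.9382 F653
G01 X146.4506 Y119.1704
G01 X158.8945 Y166.9021
G01 X176.9408 Y197.0670
M5
G00 X130.5528 Y19.2681
M4 S785
G01 X33.8473 Y40.3421 F653
G01 X48.8924 Y201.4348
G01 X173.6465 Y132.1868
G01 X157.9883 Y45.0845
G01 X22.4396 Y168.5369
G01 X130.5528 Y19.2681
M5
G00 X47.4821 Y135.3495
M4 S785
G01 X44.3980 Y142.7952 F653
G01 X36.9523 Y145.8793
G01 X29.5066 Y142.7952
G01 X26.4225 Y135.3495
G01 X29.5066 Y127.9038
G01 X36.9523 Y124.8197
G01 X44.3980 Y127.9038
G01 X47.4821 Y135.3495
M5
G00 X97.1847 Y42.4258
M4 S785
G01 X31.2259 Y87.5778 F653
G01 X113.1457 Y64.8486
G01 X34.9764 Y71.7360
M5
G00 X101.3383 Y200.2303
M4 S785
G01 X98.4831 Y207.1235 F653
G01 X91.5899 Y209.9787
G01 X84.6967 Y207.1235
G01 X81.8415 Y200.2303
G01 X84.6967 Y193.3371
G01 X91.5899 Y190.4819
G01 X98.4831 Y193.3371
G01 X101.3383 Y200.2303
M5
G00 X0.0000 Y0.0000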